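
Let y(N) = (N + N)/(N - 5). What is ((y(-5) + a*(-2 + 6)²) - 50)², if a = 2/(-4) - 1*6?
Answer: 23409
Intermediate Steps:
a = -13/2 (a = 2*(-¼) - 6 = -½ - 6 = -13/2 ≈ -6.5000)
y(N) = 2*N/(-5 + N) (y(N) = (2*N)/(-5 + N) = 2*N/(-5 + N))
((y(-5) + a*(-2 + 6)²) - 50)² = ((2*(-5)/(-5 - 5) - 13*(-2 + 6)²/2) - 50)² = ((2*(-5)/(-10) - 13/2*4²) - 50)² = ((2*(-5)*(-⅒) - 13/2*16) - 50)² = ((1 - 104) - 50)² = (-103 - 50)² = (-153)² = 23409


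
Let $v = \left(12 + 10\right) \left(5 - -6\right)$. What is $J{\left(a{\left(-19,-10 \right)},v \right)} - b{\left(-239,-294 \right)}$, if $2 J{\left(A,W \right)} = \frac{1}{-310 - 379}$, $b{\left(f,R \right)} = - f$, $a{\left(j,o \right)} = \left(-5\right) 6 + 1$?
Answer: $- \frac{329343}{1378} \approx -239.0$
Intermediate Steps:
$a{\left(j,o \right)} = -29$ ($a{\left(j,o \right)} = -30 + 1 = -29$)
$v = 242$ ($v = 22 \left(5 + 6\right) = 22 \cdot 11 = 242$)
$J{\left(A,W \right)} = - \frac{1}{1378}$ ($J{\left(A,W \right)} = \frac{1}{2 \left(-310 - 379\right)} = \frac{1}{2 \left(-689\right)} = \frac{1}{2} \left(- \frac{1}{689}\right) = - \frac{1}{1378}$)
$J{\left(a{\left(-19,-10 \right)},v \right)} - b{\left(-239,-294 \right)} = - \frac{1}{1378} - \left(-1\right) \left(-239\right) = - \frac{1}{1378} - 239 = - \frac{329343}{1378}$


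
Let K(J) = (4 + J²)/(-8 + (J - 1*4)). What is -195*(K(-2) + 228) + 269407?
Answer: 1575409/7 ≈ 2.2506e+5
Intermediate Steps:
K(J) = (4 + J²)/(-12 + J) (K(J) = (4 + J²)/(-8 + (J - 4)) = (4 + J²)/(-8 + (-4 + J)) = (4 + J²)/(-12 + J))
-195*(K(-2) + 228) + 269407 = -195*((4 + (-2)²)/(-12 - 2) + 228) + 269407 = -195*((4 + 4)/(-14) + 228) + 269407 = -195*(-1/14*8 + 228) + 269407 = -195*(-4/7 + 228) + 269407 = -195*1592/7 + 269407 = -310440/7 + 269407 = 1575409/7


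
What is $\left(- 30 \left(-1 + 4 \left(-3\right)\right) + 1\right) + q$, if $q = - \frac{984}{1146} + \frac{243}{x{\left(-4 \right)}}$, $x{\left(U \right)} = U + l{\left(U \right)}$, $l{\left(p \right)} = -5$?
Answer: $\frac{69360}{191} \approx 363.14$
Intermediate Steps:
$x{\left(U \right)} = -5 + U$ ($x{\left(U \right)} = U - 5 = -5 + U$)
$q = - \frac{5321}{191}$ ($q = - \frac{984}{1146} + \frac{243}{-5 - 4} = \left(-984\right) \frac{1}{1146} + \frac{243}{-9} = - \frac{164}{191} + 243 \left(- \frac{1}{9}\right) = - \frac{164}{191} - 27 = - \frac{5321}{191} \approx -27.859$)
$\left(- 30 \left(-1 + 4 \left(-3\right)\right) + 1\right) + q = \left(- 30 \left(-1 + 4 \left(-3\right)\right) + 1\right) - \frac{5321}{191} = \left(- 30 \left(-1 - 12\right) + 1\right) - \frac{5321}{191} = \left(\left(-30\right) \left(-13\right) + 1\right) - \frac{5321}{191} = \left(390 + 1\right) - \frac{5321}{191} = 391 - \frac{5321}{191} = \frac{69360}{191}$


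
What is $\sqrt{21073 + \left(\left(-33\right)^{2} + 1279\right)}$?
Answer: $\sqrt{23441} \approx 153.1$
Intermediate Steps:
$\sqrt{21073 + \left(\left(-33\right)^{2} + 1279\right)} = \sqrt{21073 + \left(1089 + 1279\right)} = \sqrt{21073 + 2368} = \sqrt{23441}$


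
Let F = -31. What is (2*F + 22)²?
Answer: 1600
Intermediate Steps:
(2*F + 22)² = (2*(-31) + 22)² = (-62 + 22)² = (-40)² = 1600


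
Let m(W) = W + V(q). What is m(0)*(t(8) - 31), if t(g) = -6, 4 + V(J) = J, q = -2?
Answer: 222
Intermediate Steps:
V(J) = -4 + J
m(W) = -6 + W (m(W) = W + (-4 - 2) = W - 6 = -6 + W)
m(0)*(t(8) - 31) = (-6 + 0)*(-6 - 31) = -6*(-37) = 222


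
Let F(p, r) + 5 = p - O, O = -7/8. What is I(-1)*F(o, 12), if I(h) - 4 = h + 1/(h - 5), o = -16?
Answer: -2737/48 ≈ -57.021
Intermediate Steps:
O = -7/8 (O = -7*1/8 = -7/8 ≈ -0.87500)
F(p, r) = -33/8 + p (F(p, r) = -5 + (p - 1*(-7/8)) = -5 + (p + 7/8) = -5 + (7/8 + p) = -33/8 + p)
I(h) = 4 + h + 1/(-5 + h) (I(h) = 4 + (h + 1/(h - 5)) = 4 + (h + 1/(-5 + h)) = 4 + h + 1/(-5 + h))
I(-1)*F(o, 12) = ((-19 + (-1)**2 - 1*(-1))/(-5 - 1))*(-33/8 - 16) = ((-19 + 1 + 1)/(-6))*(-161/8) = -1/6*(-17)*(-161/8) = (17/6)*(-161/8) = -2737/48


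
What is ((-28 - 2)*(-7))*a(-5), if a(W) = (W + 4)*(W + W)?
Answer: 2100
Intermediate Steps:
a(W) = 2*W*(4 + W) (a(W) = (4 + W)*(2*W) = 2*W*(4 + W))
((-28 - 2)*(-7))*a(-5) = ((-28 - 2)*(-7))*(2*(-5)*(4 - 5)) = (-30*(-7))*(2*(-5)*(-1)) = 210*10 = 2100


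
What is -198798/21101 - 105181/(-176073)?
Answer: -32783535973/3715316373 ≈ -8.8239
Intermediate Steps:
-198798/21101 - 105181/(-176073) = -198798*1/21101 - 105181*(-1/176073) = -198798/21101 + 105181/176073 = -32783535973/3715316373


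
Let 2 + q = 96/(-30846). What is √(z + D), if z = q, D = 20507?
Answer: √541944627649/5141 ≈ 143.20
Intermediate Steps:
q = -10298/5141 (q = -2 + 96/(-30846) = -2 + 96*(-1/30846) = -2 - 16/5141 = -10298/5141 ≈ -2.0031)
z = -10298/5141 ≈ -2.0031
√(z + D) = √(-10298/5141 + 20507) = √(105416189/5141) = √541944627649/5141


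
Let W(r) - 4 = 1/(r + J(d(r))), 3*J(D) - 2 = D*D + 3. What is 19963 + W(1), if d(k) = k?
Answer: 59902/3 ≈ 19967.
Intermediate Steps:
J(D) = 5/3 + D²/3 (J(D) = ⅔ + (D*D + 3)/3 = ⅔ + (D² + 3)/3 = ⅔ + (3 + D²)/3 = ⅔ + (1 + D²/3) = 5/3 + D²/3)
W(r) = 4 + 1/(5/3 + r + r²/3) (W(r) = 4 + 1/(r + (5/3 + r²/3)) = 4 + 1/(5/3 + r + r²/3))
19963 + W(1) = 19963 + (23 + 4*1² + 12*1)/(5 + 1² + 3*1) = 19963 + (23 + 4*1 + 12)/(5 + 1 + 3) = 19963 + (23 + 4 + 12)/9 = 19963 + (⅑)*39 = 19963 + 13/3 = 59902/3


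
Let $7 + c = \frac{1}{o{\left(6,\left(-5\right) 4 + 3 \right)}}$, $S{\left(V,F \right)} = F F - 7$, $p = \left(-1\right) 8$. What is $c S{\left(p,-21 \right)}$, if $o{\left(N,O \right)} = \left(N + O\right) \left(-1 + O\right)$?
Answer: $- \frac{300545}{99} \approx -3035.8$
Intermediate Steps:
$p = -8$
$o{\left(N,O \right)} = \left(-1 + O\right) \left(N + O\right)$
$S{\left(V,F \right)} = -7 + F^{2}$ ($S{\left(V,F \right)} = F^{2} - 7 = -7 + F^{2}$)
$c = - \frac{1385}{198}$ ($c = -7 + \frac{1}{\left(\left(-5\right) 4 + 3\right)^{2} - 6 - \left(\left(-5\right) 4 + 3\right) + 6 \left(\left(-5\right) 4 + 3\right)} = -7 + \frac{1}{\left(-20 + 3\right)^{2} - 6 - \left(-20 + 3\right) + 6 \left(-20 + 3\right)} = -7 + \frac{1}{\left(-17\right)^{2} - 6 - -17 + 6 \left(-17\right)} = -7 + \frac{1}{289 - 6 + 17 - 102} = -7 + \frac{1}{198} = - \frac{1385}{198} \approx -6.9949$)
$c S{\left(p,-21 \right)} = - \frac{1385 \left(-7 + \left(-21\right)^{2}\right)}{198} = - \frac{1385 \left(-7 + 441\right)}{198} = \left(- \frac{1385}{198}\right) 434 = - \frac{300545}{99}$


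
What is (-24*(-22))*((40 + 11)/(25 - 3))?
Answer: 1224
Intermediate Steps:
(-24*(-22))*((40 + 11)/(25 - 3)) = 528*(51/22) = 1224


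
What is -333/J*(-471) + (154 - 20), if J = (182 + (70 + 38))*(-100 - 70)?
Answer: 6449357/49300 ≈ 130.82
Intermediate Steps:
J = -49300 (J = (182 + 108)*(-170) = 290*(-170) = -49300)
-333/J*(-471) + (154 - 20) = -333/(-49300)*(-471) + (154 - 20) = -333*(-1/49300)*(-471) + 134 = (333/49300)*(-471) + 134 = -156843/49300 + 134 = 6449357/49300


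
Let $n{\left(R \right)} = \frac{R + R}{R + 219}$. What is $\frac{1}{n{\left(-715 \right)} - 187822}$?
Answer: $- \frac{248}{46579141} \approx -5.3243 \cdot 10^{-6}$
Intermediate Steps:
$n{\left(R \right)} = \frac{2 R}{219 + R}$
$\frac{1}{n{\left(-715 \right)} - 187822} = \frac{1}{2 \left(-715\right) \frac{1}{219 - 715} - 187822} = \frac{1}{2 \left(-715\right) \frac{1}{-496} - 187822} = \frac{1}{2 \left(-715\right) \left(- \frac{1}{496}\right) - 187822} = \frac{1}{\frac{715}{248} - 187822} = \frac{1}{- \frac{46579141}{248}} = - \frac{248}{46579141}$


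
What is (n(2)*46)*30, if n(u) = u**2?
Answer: 5520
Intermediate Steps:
(n(2)*46)*30 = (2**2*46)*30 = (4*46)*30 = 184*30 = 5520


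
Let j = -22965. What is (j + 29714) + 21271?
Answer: 28020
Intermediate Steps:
(j + 29714) + 21271 = (-22965 + 29714) + 21271 = 6749 + 21271 = 28020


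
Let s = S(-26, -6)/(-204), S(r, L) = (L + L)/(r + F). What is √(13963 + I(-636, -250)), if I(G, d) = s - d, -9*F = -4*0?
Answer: √2776708090/442 ≈ 119.22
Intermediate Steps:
F = 0 (F = -(-4)*0/9 = -⅑*0 = 0)
S(r, L) = 2*L/r (S(r, L) = (L + L)/(r + 0) = (2*L)/r = 2*L/r)
s = -1/442 (s = (2*(-6)/(-26))/(-204) = (2*(-6)*(-1/26))*(-1/204) = (6/13)*(-1/204) = -1/442 ≈ -0.0022624)
I(G, d) = -1/442 - d
√(13963 + I(-636, -250)) = √(13963 + (-1/442 - 1*(-250))) = √(13963 + (-1/442 + 250)) = √(13963 + 110499/442) = √(6282145/442) = √2776708090/442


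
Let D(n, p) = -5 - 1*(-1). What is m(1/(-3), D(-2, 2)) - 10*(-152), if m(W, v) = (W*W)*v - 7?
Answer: 13613/9 ≈ 1512.6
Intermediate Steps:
D(n, p) = -4 (D(n, p) = -5 + 1 = -4)
m(W, v) = -7 + v*W**2 (m(W, v) = W**2*v - 7 = v*W**2 - 7 = -7 + v*W**2)
m(1/(-3), D(-2, 2)) - 10*(-152) = (-7 - 4*(1/(-3))**2) - 10*(-152) = (-7 - 4*(1*(-1/3))**2) + 1520 = (-7 - 4*(-1/3)**2) + 1520 = (-7 - 4*1/9) + 1520 = (-7 - 4/9) + 1520 = -67/9 + 1520 = 13613/9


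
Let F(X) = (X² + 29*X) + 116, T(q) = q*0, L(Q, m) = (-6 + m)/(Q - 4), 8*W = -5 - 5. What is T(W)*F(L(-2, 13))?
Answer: 0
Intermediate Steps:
W = -5/4 (W = (-5 - 5)/8 = (⅛)*(-10) = -5/4 ≈ -1.2500)
L(Q, m) = (-6 + m)/(-4 + Q)
T(q) = 0
F(X) = 116 + X² + 29*X
T(W)*F(L(-2, 13)) = 0*(116 + ((-6 + 13)/(-4 - 2))² + 29*((-6 + 13)/(-4 - 2))) = 0*(116 + (7/(-6))² + 29*(7/(-6))) = 0*(116 + (-⅙*7)² + 29*(-⅙*7)) = 0*(116 + (-7/6)² + 29*(-7/6)) = 0*(116 + 49/36 - 203/6) = 0*(3007/36) = 0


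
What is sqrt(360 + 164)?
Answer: 2*sqrt(131) ≈ 22.891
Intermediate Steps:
sqrt(360 + 164) = sqrt(524) = 2*sqrt(131)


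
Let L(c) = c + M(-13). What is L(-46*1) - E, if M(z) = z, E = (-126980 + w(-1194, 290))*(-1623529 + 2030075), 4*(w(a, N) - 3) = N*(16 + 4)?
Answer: 51032499683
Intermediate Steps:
w(a, N) = 3 + 5*N (w(a, N) = 3 + (N*(16 + 4))/4 = 3 + (N*20)/4 = 3 + (20*N)/4 = 3 + 5*N)
E = -51032499742 (E = (-126980 + (3 + 5*290))*(-1623529 + 2030075) = (-126980 + (3 + 1450))*406546 = (-126980 + 1453)*406546 = -125527*406546 = -51032499742)
L(c) = -13 + c (L(c) = c - 13 = -13 + c)
L(-46*1) - E = (-13 - 46*1) - 1*(-51032499742) = (-13 - 46) + 51032499742 = -59 + 51032499742 = 51032499683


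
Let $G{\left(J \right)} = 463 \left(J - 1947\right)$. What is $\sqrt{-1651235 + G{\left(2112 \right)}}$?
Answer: $2 i \sqrt{393710} \approx 1254.9 i$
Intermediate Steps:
$G{\left(J \right)} = -901461 + 463 J$ ($G{\left(J \right)} = 463 \left(-1947 + J\right) = -901461 + 463 J$)
$\sqrt{-1651235 + G{\left(2112 \right)}} = \sqrt{-1651235 + \left(-901461 + 463 \cdot 2112\right)} = \sqrt{-1651235 + \left(-901461 + 977856\right)} = \sqrt{-1651235 + 76395} = \sqrt{-1574840} = 2 i \sqrt{393710}$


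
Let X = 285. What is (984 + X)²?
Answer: 1610361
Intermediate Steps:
(984 + X)² = (984 + 285)² = 1269² = 1610361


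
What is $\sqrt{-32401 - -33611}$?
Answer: $11 \sqrt{10} \approx 34.785$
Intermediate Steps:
$\sqrt{-32401 - -33611} = \sqrt{-32401 + 33611} = \sqrt{1210} = 11 \sqrt{10}$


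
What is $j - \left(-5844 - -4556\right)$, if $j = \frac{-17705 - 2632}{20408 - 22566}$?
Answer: $\frac{2799841}{2158} \approx 1297.4$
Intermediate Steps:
$j = \frac{20337}{2158}$ ($j = - \frac{20337}{-2158} = \left(-20337\right) \left(- \frac{1}{2158}\right) = \frac{20337}{2158} \approx 9.424$)
$j - \left(-5844 - -4556\right) = \frac{20337}{2158} - \left(-5844 - -4556\right) = \frac{20337}{2158} - \left(-5844 + 4556\right) = \frac{20337}{2158} - -1288 = \frac{20337}{2158} + 1288 = \frac{2799841}{2158}$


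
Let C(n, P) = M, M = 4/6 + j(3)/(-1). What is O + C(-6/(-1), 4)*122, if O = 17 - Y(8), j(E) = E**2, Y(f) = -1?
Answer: -2996/3 ≈ -998.67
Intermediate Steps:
O = 18 (O = 17 - 1*(-1) = 17 + 1 = 18)
M = -25/3 (M = 4/6 + 3**2/(-1) = 4*(1/6) + 9*(-1) = 2/3 - 9 = -25/3 ≈ -8.3333)
C(n, P) = -25/3
O + C(-6/(-1), 4)*122 = 18 - 25/3*122 = 18 - 3050/3 = -2996/3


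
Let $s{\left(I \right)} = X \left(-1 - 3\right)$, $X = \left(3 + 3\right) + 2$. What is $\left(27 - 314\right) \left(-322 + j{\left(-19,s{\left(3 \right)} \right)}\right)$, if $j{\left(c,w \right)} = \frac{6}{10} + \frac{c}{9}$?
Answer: $\frac{4178146}{45} \approx 92848.0$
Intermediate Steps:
$X = 8$ ($X = 6 + 2 = 8$)
$s{\left(I \right)} = -32$ ($s{\left(I \right)} = 8 \left(-1 - 3\right) = 8 \left(-4\right) = -32$)
$j{\left(c,w \right)} = \frac{3}{5} + \frac{c}{9}$ ($j{\left(c,w \right)} = 6 \cdot \frac{1}{10} + c \frac{1}{9} = \frac{3}{5} + \frac{c}{9}$)
$\left(27 - 314\right) \left(-322 + j{\left(-19,s{\left(3 \right)} \right)}\right) = \left(27 - 314\right) \left(-322 + \left(\frac{3}{5} + \frac{1}{9} \left(-19\right)\right)\right) = - 287 \left(-322 + \left(\frac{3}{5} - \frac{19}{9}\right)\right) = - 287 \left(-322 - \frac{68}{45}\right) = \left(-287\right) \left(- \frac{14558}{45}\right) = \frac{4178146}{45}$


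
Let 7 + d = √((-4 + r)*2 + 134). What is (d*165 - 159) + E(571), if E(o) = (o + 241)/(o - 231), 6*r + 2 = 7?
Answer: -111487/85 + 55*√1149 ≈ 552.72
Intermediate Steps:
r = ⅚ (r = -⅓ + (⅙)*7 = -⅓ + 7/6 = ⅚ ≈ 0.83333)
E(o) = (241 + o)/(-231 + o)
d = -7 + √1149/3 (d = -7 + √((-4 + ⅚)*2 + 134) = -7 + √(-19/6*2 + 134) = -7 + √(-19/3 + 134) = -7 + √(383/3) = -7 + √1149/3 ≈ 4.2990)
(d*165 - 159) + E(571) = ((-7 + √1149/3)*165 - 159) + (241 + 571)/(-231 + 571) = ((-1155 + 55*√1149) - 159) + 812/340 = (-1314 + 55*√1149) + (1/340)*812 = (-1314 + 55*√1149) + 203/85 = -111487/85 + 55*√1149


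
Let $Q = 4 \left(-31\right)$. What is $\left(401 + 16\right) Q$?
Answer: $-51708$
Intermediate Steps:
$Q = -124$
$\left(401 + 16\right) Q = \left(401 + 16\right) \left(-124\right) = 417 \left(-124\right) = -51708$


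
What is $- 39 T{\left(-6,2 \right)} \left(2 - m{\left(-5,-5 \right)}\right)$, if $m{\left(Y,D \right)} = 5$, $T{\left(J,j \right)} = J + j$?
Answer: $-468$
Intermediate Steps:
$- 39 T{\left(-6,2 \right)} \left(2 - m{\left(-5,-5 \right)}\right) = - 39 \left(-6 + 2\right) \left(2 - 5\right) = \left(-39\right) \left(-4\right) \left(2 - 5\right) = 156 \left(-3\right) = -468$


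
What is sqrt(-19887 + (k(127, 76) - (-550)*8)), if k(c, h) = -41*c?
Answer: I*sqrt(20694) ≈ 143.85*I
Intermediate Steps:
sqrt(-19887 + (k(127, 76) - (-550)*8)) = sqrt(-19887 + (-41*127 - (-550)*8)) = sqrt(-19887 + (-5207 - 1*(-4400))) = sqrt(-19887 + (-5207 + 4400)) = sqrt(-19887 - 807) = sqrt(-20694) = I*sqrt(20694)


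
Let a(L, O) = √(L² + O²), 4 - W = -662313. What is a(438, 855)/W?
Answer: 123*√61/662317 ≈ 0.0014505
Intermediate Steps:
W = 662317 (W = 4 - 1*(-662313) = 4 + 662313 = 662317)
a(438, 855)/W = √(438² + 855²)/662317 = √(191844 + 731025)*(1/662317) = √922869*(1/662317) = (123*√61)*(1/662317) = 123*√61/662317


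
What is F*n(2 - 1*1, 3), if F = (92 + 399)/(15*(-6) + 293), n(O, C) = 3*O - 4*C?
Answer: -4419/203 ≈ -21.768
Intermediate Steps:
n(O, C) = -4*C + 3*O
F = 491/203 (F = 491/(-90 + 293) = 491/203 ≈ 2.4187)
F*n(2 - 1*1, 3) = 491*(-4*3 + 3*(2 - 1*1))/203 = 491*(-12 + 3*(2 - 1))/203 = 491*(-12 + 3*1)/203 = 491*(-12 + 3)/203 = (491/203)*(-9) = -4419/203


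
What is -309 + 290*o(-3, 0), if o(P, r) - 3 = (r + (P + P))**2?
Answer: 11001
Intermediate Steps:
o(P, r) = 3 + (r + 2*P)**2 (o(P, r) = 3 + (r + (P + P))**2 = 3 + (r + 2*P)**2)
-309 + 290*o(-3, 0) = -309 + 290*(3 + (0 + 2*(-3))**2) = -309 + 290*(3 + (0 - 6)**2) = -309 + 290*(3 + (-6)**2) = -309 + 290*(3 + 36) = -309 + 290*39 = -309 + 11310 = 11001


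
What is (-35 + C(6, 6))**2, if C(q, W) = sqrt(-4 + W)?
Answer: (35 - sqrt(2))**2 ≈ 1128.0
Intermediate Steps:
(-35 + C(6, 6))**2 = (-35 + sqrt(-4 + 6))**2 = (-35 + sqrt(2))**2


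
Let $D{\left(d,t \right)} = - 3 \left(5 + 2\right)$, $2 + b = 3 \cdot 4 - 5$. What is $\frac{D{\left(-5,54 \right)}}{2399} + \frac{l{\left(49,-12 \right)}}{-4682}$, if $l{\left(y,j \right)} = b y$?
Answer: $- \frac{686077}{11232118} \approx -0.061082$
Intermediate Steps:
$b = 5$ ($b = -2 + \left(3 \cdot 4 - 5\right) = -2 + \left(12 - 5\right) = -2 + 7 = 5$)
$l{\left(y,j \right)} = 5 y$
$D{\left(d,t \right)} = -21$ ($D{\left(d,t \right)} = \left(-3\right) 7 = -21$)
$\frac{D{\left(-5,54 \right)}}{2399} + \frac{l{\left(49,-12 \right)}}{-4682} = - \frac{21}{2399} + \frac{5 \cdot 49}{-4682} = \left(-21\right) \frac{1}{2399} + 245 \left(- \frac{1}{4682}\right) = - \frac{21}{2399} - \frac{245}{4682} = - \frac{686077}{11232118}$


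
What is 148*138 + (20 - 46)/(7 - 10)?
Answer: 61298/3 ≈ 20433.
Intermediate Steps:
148*138 + (20 - 46)/(7 - 10) = 20424 - 26/(-3) = 20424 - 26*(-⅓) = 20424 + 26/3 = 61298/3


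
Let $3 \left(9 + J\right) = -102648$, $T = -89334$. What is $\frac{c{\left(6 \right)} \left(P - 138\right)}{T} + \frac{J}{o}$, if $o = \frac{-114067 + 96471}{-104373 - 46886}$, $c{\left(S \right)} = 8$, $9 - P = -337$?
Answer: $- \frac{231233894536297}{785960532} \approx -2.9421 \cdot 10^{5}$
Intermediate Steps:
$P = 346$ ($P = 9 - -337 = 9 + 337 = 346$)
$J = -34225$ ($J = -9 + \frac{1}{3} \left(-102648\right) = -9 - 34216 = -34225$)
$o = \frac{17596}{151259}$ ($o = - \frac{17596}{-151259} = \left(-17596\right) \left(- \frac{1}{151259}\right) = \frac{17596}{151259} \approx 0.11633$)
$\frac{c{\left(6 \right)} \left(P - 138\right)}{T} + \frac{J}{o} = \frac{8 \left(346 - 138\right)}{-89334} - \frac{34225}{\frac{17596}{151259}} = 8 \cdot 208 \left(- \frac{1}{89334}\right) - \frac{5176839275}{17596} = 1664 \left(- \frac{1}{89334}\right) - \frac{5176839275}{17596} = - \frac{832}{44667} - \frac{5176839275}{17596} = - \frac{231233894536297}{785960532}$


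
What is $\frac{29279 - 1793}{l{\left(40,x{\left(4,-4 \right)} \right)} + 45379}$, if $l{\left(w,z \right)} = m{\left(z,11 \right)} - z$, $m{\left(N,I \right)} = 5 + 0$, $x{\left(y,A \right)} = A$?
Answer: $\frac{13743}{22694} \approx 0.60558$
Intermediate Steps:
$m{\left(N,I \right)} = 5$
$l{\left(w,z \right)} = 5 - z$
$\frac{29279 - 1793}{l{\left(40,x{\left(4,-4 \right)} \right)} + 45379} = \frac{29279 - 1793}{\left(5 - -4\right) + 45379} = \frac{27486}{\left(5 + 4\right) + 45379} = \frac{27486}{9 + 45379} = \frac{27486}{45388} = 27486 \cdot \frac{1}{45388} = \frac{13743}{22694}$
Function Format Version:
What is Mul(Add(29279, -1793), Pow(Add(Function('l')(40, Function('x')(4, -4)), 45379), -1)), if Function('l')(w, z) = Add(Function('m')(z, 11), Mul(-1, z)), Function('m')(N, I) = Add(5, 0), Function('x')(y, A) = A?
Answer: Rational(13743, 22694) ≈ 0.60558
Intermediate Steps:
Function('m')(N, I) = 5
Function('l')(w, z) = Add(5, Mul(-1, z))
Mul(Add(29279, -1793), Pow(Add(Function('l')(40, Function('x')(4, -4)), 45379), -1)) = Mul(Add(29279, -1793), Pow(Add(Add(5, Mul(-1, -4)), 45379), -1)) = Mul(27486, Pow(Add(Add(5, 4), 45379), -1)) = Mul(27486, Pow(Add(9, 45379), -1)) = Mul(27486, Pow(45388, -1)) = Mul(27486, Rational(1, 45388)) = Rational(13743, 22694)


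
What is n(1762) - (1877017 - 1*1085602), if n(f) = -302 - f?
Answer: -793479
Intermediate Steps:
n(1762) - (1877017 - 1*1085602) = (-302 - 1*1762) - (1877017 - 1*1085602) = (-302 - 1762) - (1877017 - 1085602) = -2064 - 1*791415 = -2064 - 791415 = -793479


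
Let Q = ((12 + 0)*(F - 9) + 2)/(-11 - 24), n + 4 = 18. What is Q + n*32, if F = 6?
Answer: 15714/35 ≈ 448.97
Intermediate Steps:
n = 14 (n = -4 + 18 = 14)
Q = 34/35 (Q = ((12 + 0)*(6 - 9) + 2)/(-11 - 24) = (12*(-3) + 2)/(-35) = (-36 + 2)*(-1/35) = -34*(-1/35) = 34/35 ≈ 0.97143)
Q + n*32 = 34/35 + 14*32 = 34/35 + 448 = 15714/35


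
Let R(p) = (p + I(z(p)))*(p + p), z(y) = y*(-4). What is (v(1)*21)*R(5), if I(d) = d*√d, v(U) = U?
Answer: 1050 - 8400*I*√5 ≈ 1050.0 - 18783.0*I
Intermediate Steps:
z(y) = -4*y
I(d) = d^(3/2)
R(p) = 2*p*(p + 8*(-p)^(3/2)) (R(p) = (p + (-4*p)^(3/2))*(p + p) = (p + 8*(-p)^(3/2))*(2*p) = 2*p*(p + 8*(-p)^(3/2)))
(v(1)*21)*R(5) = (1*21)*(2*5*(5 + 8*(-1*5)^(3/2))) = 21*(2*5*(5 + 8*(-5)^(3/2))) = 21*(2*5*(5 + 8*(-5*I*√5))) = 21*(2*5*(5 - 40*I*√5)) = 21*(50 - 400*I*√5) = 1050 - 8400*I*√5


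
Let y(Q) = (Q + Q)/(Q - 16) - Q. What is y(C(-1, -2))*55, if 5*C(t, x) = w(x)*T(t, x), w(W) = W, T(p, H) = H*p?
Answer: 1034/21 ≈ 49.238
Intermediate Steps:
C(t, x) = t*x²/5 (C(t, x) = (x*(x*t))/5 = (x*(t*x))/5 = (t*x²)/5 = t*x²/5)
y(Q) = -Q + 2*Q/(-16 + Q) (y(Q) = (2*Q)/(-16 + Q) - Q = 2*Q/(-16 + Q) - Q = -Q + 2*Q/(-16 + Q))
y(C(-1, -2))*55 = (((⅕)*(-1)*(-2)²)*(18 - (-1)*(-2)²/5)/(-16 + (⅕)*(-1)*(-2)²))*55 = (((⅕)*(-1)*4)*(18 - (-1)*4/5)/(-16 + (⅕)*(-1)*4))*55 = -4*(18 - 1*(-⅘))/(5*(-16 - ⅘))*55 = -4*(18 + ⅘)/(5*(-84/5))*55 = -⅘*(-5/84)*94/5*55 = (94/105)*55 = 1034/21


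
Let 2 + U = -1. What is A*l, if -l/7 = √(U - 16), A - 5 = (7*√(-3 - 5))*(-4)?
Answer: -392*√38 - 35*I*√19 ≈ -2416.4 - 152.56*I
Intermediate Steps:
U = -3 (U = -2 - 1 = -3)
A = 5 - 56*I*√2 (A = 5 + (7*√(-3 - 5))*(-4) = 5 + (7*√(-8))*(-4) = 5 + (7*(2*I*√2))*(-4) = 5 + (14*I*√2)*(-4) = 5 - 56*I*√2 ≈ 5.0 - 79.196*I)
l = -7*I*√19 (l = -7*√(-3 - 16) = -7*I*√19 ≈ -30.512*I)
A*l = (5 - 56*I*√2)*(-7*I*√19) = -7*I*√19*(5 - 56*I*√2)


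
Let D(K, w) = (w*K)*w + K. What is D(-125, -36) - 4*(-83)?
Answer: -161793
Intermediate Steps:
D(K, w) = K + K*w² (D(K, w) = (K*w)*w + K = K*w² + K = K + K*w²)
D(-125, -36) - 4*(-83) = -125*(1 + (-36)²) - 4*(-83) = -125*(1 + 1296) - 1*(-332) = -125*1297 + 332 = -162125 + 332 = -161793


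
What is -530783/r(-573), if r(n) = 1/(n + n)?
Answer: 608277318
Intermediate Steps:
r(n) = 1/(2*n)
-530783/r(-573) = -530783/((½)/(-573)) = -530783/((½)*(-1/573)) = -530783/(-1/1146) = -530783*(-1146) = 608277318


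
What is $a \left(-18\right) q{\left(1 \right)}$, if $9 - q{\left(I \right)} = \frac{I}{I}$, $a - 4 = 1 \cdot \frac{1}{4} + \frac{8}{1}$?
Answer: $-1764$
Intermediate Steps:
$a = \frac{49}{4}$ ($a = 4 + \left(1 \cdot \frac{1}{4} + \frac{8}{1}\right) = 4 + \left(1 \cdot \frac{1}{4} + 8 \cdot 1\right) = 4 + \left(\frac{1}{4} + 8\right) = 4 + \frac{33}{4} = \frac{49}{4} \approx 12.25$)
$q{\left(I \right)} = 8$ ($q{\left(I \right)} = 9 - \frac{I}{I} = 9 - 1 = 8$)
$a \left(-18\right) q{\left(1 \right)} = \frac{49}{4} \left(-18\right) 8 = \left(- \frac{441}{2}\right) 8 = -1764$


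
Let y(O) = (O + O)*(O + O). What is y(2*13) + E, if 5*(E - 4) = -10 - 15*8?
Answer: 2682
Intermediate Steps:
y(O) = 4*O² (y(O) = (2*O)*(2*O) = 4*O²)
E = -22 (E = 4 + (-10 - 15*8)/5 = 4 + (-10 - 120)/5 = 4 + (⅕)*(-130) = 4 - 26 = -22)
y(2*13) + E = 4*(2*13)² - 22 = 4*26² - 22 = 4*676 - 22 = 2704 - 22 = 2682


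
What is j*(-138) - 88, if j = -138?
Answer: 18956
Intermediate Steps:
j*(-138) - 88 = -138*(-138) - 88 = 19044 - 88 = 18956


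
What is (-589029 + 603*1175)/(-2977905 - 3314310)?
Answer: -39832/2097405 ≈ -0.018991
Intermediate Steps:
(-589029 + 603*1175)/(-2977905 - 3314310) = (-589029 + 708525)/(-6292215) = 119496*(-1/6292215) = -39832/2097405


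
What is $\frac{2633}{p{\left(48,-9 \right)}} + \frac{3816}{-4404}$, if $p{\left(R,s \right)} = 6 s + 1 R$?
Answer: $- \frac{968219}{2202} \approx -439.7$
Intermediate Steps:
$p{\left(R,s \right)} = R + 6 s$ ($p{\left(R,s \right)} = 6 s + R = R + 6 s$)
$\frac{2633}{p{\left(48,-9 \right)}} + \frac{3816}{-4404} = \frac{2633}{48 + 6 \left(-9\right)} + \frac{3816}{-4404} = \frac{2633}{48 - 54} + 3816 \left(- \frac{1}{4404}\right) = \frac{2633}{-6} - \frac{318}{367} = 2633 \left(- \frac{1}{6}\right) - \frac{318}{367} = - \frac{2633}{6} - \frac{318}{367} = - \frac{968219}{2202}$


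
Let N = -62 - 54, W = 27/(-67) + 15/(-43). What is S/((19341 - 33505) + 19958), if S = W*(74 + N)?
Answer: 45486/8346257 ≈ 0.0054499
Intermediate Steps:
W = -2166/2881 (W = 27*(-1/67) + 15*(-1/43) = -27/67 - 15/43 = -2166/2881 ≈ -0.75182)
N = -116
S = 90972/2881 (S = -2166*(74 - 116)/2881 = -2166/2881*(-42) = 90972/2881 ≈ 31.577)
S/((19341 - 33505) + 19958) = 90972/(2881*((19341 - 33505) + 19958)) = 90972/(2881*(-14164 + 19958)) = (90972/2881)/5794 = (90972/2881)*(1/5794) = 45486/8346257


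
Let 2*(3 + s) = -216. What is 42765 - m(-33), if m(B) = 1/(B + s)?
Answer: 6158161/144 ≈ 42765.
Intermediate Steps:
s = -111 (s = -3 + (1/2)*(-216) = -3 - 108 = -111)
m(B) = 1/(-111 + B) (m(B) = 1/(B - 111) = 1/(-111 + B))
42765 - m(-33) = 42765 - 1/(-111 - 33) = 42765 - 1/(-144) = 42765 - 1*(-1/144) = 42765 + 1/144 = 6158161/144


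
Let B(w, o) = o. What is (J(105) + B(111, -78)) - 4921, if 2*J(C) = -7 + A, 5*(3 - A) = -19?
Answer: -49991/10 ≈ -4999.1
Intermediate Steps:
A = 34/5 (A = 3 - 1/5*(-19) = 3 + 19/5 = 34/5 ≈ 6.8000)
J(C) = -1/10 (J(C) = (-7 + 34/5)/2 = (1/2)*(-1/5) = -1/10)
(J(105) + B(111, -78)) - 4921 = (-1/10 - 78) - 4921 = -781/10 - 4921 = -49991/10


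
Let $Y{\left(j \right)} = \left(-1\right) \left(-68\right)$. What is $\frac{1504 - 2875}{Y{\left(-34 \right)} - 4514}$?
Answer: $\frac{457}{1482} \approx 0.30837$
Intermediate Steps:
$Y{\left(j \right)} = 68$
$\frac{1504 - 2875}{Y{\left(-34 \right)} - 4514} = \frac{1504 - 2875}{68 - 4514} = - \frac{1371}{-4446} = \left(-1371\right) \left(- \frac{1}{4446}\right) = \frac{457}{1482}$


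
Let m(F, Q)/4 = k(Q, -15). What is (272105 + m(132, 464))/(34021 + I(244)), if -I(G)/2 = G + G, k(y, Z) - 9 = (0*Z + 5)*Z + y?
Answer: 273697/33045 ≈ 8.2825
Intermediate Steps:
k(y, Z) = 9 + y + 5*Z (k(y, Z) = 9 + ((0*Z + 5)*Z + y) = 9 + ((0 + 5)*Z + y) = 9 + (5*Z + y) = 9 + (y + 5*Z) = 9 + y + 5*Z)
m(F, Q) = -264 + 4*Q (m(F, Q) = 4*(9 + Q + 5*(-15)) = 4*(9 + Q - 75) = 4*(-66 + Q) = -264 + 4*Q)
I(G) = -4*G (I(G) = -2*(G + G) = -4*G)
(272105 + m(132, 464))/(34021 + I(244)) = (272105 + (-264 + 4*464))/(34021 - 4*244) = (272105 + (-264 + 1856))/(34021 - 976) = (272105 + 1592)/33045 = 273697*(1/33045) = 273697/33045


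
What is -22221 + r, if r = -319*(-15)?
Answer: -17436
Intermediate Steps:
r = 4785
-22221 + r = -22221 + 4785 = -17436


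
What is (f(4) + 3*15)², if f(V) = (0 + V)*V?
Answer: 3721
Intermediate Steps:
f(V) = V² (f(V) = V*V = V²)
(f(4) + 3*15)² = (4² + 3*15)² = (16 + 45)² = 61² = 3721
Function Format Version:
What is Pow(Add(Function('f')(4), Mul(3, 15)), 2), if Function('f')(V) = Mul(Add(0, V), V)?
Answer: 3721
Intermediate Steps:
Function('f')(V) = Pow(V, 2) (Function('f')(V) = Mul(V, V) = Pow(V, 2))
Pow(Add(Function('f')(4), Mul(3, 15)), 2) = Pow(Add(Pow(4, 2), Mul(3, 15)), 2) = Pow(Add(16, 45), 2) = Pow(61, 2) = 3721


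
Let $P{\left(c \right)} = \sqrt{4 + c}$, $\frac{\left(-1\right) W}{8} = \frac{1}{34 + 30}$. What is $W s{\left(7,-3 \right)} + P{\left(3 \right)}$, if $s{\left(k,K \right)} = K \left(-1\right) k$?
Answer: $- \frac{21}{8} + \sqrt{7} \approx 0.020751$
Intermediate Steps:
$W = - \frac{1}{8}$ ($W = - \frac{8}{34 + 30} = - \frac{8}{64} = \left(-8\right) \frac{1}{64} = - \frac{1}{8} \approx -0.125$)
$s{\left(k,K \right)} = - K k$
$W s{\left(7,-3 \right)} + P{\left(3 \right)} = - \frac{\left(-1\right) \left(-3\right) 7}{8} + \sqrt{4 + 3} = \left(- \frac{1}{8}\right) 21 + \sqrt{7} = - \frac{21}{8} + \sqrt{7}$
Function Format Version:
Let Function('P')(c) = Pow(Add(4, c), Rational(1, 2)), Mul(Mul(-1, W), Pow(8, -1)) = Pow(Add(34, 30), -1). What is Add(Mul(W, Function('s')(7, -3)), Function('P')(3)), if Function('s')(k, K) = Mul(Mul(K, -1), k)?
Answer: Add(Rational(-21, 8), Pow(7, Rational(1, 2))) ≈ 0.020751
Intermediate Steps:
W = Rational(-1, 8) (W = Mul(-8, Pow(Add(34, 30), -1)) = Mul(-8, Pow(64, -1)) = Mul(-8, Rational(1, 64)) = Rational(-1, 8) ≈ -0.12500)
Function('s')(k, K) = Mul(-1, K, k) (Function('s')(k, K) = Mul(Mul(-1, K), k) = Mul(-1, K, k))
Add(Mul(W, Function('s')(7, -3)), Function('P')(3)) = Add(Mul(Rational(-1, 8), Mul(-1, -3, 7)), Pow(Add(4, 3), Rational(1, 2))) = Add(Mul(Rational(-1, 8), 21), Pow(7, Rational(1, 2))) = Add(Rational(-21, 8), Pow(7, Rational(1, 2)))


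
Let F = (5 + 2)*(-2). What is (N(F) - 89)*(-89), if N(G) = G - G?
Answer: 7921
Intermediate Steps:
F = -14 (F = 7*(-2) = -14)
N(G) = 0
(N(F) - 89)*(-89) = (0 - 89)*(-89) = -89*(-89) = 7921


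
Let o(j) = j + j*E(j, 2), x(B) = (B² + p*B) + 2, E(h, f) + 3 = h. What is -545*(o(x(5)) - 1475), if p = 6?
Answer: -904700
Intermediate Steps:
E(h, f) = -3 + h
x(B) = 2 + B² + 6*B (x(B) = (B² + 6*B) + 2 = 2 + B² + 6*B)
o(j) = j + j*(-3 + j)
-545*(o(x(5)) - 1475) = -545*((2 + 5² + 6*5)*(-2 + (2 + 5² + 6*5)) - 1475) = -545*((2 + 25 + 30)*(-2 + (2 + 25 + 30)) - 1475) = -545*(57*(-2 + 57) - 1475) = -545*(57*55 - 1475) = -545*(3135 - 1475) = -545*1660 = -904700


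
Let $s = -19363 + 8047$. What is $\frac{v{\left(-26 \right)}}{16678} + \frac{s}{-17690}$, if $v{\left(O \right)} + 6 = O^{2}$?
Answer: $\frac{50145137}{73758455} \approx 0.67986$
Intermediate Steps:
$s = -11316$
$v{\left(O \right)} = -6 + O^{2}$
$\frac{v{\left(-26 \right)}}{16678} + \frac{s}{-17690} = \frac{-6 + \left(-26\right)^{2}}{16678} - \frac{11316}{-17690} = \left(-6 + 676\right) \frac{1}{16678} - - \frac{5658}{8845} = 670 \cdot \frac{1}{16678} + \frac{5658}{8845} = \frac{335}{8339} + \frac{5658}{8845} = \frac{50145137}{73758455}$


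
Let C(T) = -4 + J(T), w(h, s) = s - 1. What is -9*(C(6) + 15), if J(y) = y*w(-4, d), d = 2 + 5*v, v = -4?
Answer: 927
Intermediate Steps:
d = -18 (d = 2 + 5*(-4) = 2 - 20 = -18)
w(h, s) = -1 + s
J(y) = -19*y (J(y) = y*(-1 - 18) = y*(-19) = -19*y)
C(T) = -4 - 19*T
-9*(C(6) + 15) = -9*((-4 - 19*6) + 15) = -9*((-4 - 114) + 15) = -9*(-118 + 15) = -9*(-103) = 927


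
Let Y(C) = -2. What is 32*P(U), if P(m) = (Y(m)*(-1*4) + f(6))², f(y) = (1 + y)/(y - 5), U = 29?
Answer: 7200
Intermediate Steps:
f(y) = (1 + y)/(-5 + y)
P(m) = 225 (P(m) = (-(-2)*4 + (1 + 6)/(-5 + 6))² = (-2*(-4) + 7/1)² = (8 + 1*7)² = (8 + 7)² = 15² = 225)
32*P(U) = 32*225 = 7200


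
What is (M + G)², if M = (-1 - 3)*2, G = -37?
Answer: 2025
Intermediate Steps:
M = -8 (M = -4*2 = -8)
(M + G)² = (-8 - 37)² = (-45)² = 2025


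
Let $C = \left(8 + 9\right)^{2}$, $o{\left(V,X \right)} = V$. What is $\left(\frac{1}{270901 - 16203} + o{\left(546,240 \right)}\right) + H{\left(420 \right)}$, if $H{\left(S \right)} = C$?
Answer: $\frac{212672831}{254698} \approx 835.0$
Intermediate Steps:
$C = 289$ ($C = 17^{2} = 289$)
$H{\left(S \right)} = 289$
$\left(\frac{1}{270901 - 16203} + o{\left(546,240 \right)}\right) + H{\left(420 \right)} = \left(\frac{1}{270901 - 16203} + 546\right) + 289 = \left(\frac{1}{254698} + 546\right) + 289 = \frac{139065109}{254698} + 289 = \frac{212672831}{254698}$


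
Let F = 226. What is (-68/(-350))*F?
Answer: 7684/175 ≈ 43.909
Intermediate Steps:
(-68/(-350))*F = -68/(-350)*226 = -68*(-1/350)*226 = (34/175)*226 = 7684/175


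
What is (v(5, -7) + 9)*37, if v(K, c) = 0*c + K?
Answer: 518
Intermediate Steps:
v(K, c) = K (v(K, c) = 0 + K = K)
(v(5, -7) + 9)*37 = (5 + 9)*37 = 14*37 = 518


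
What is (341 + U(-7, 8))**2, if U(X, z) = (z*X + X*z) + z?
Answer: 56169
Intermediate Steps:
U(X, z) = z + 2*X*z (U(X, z) = (X*z + X*z) + z = 2*X*z + z = z + 2*X*z)
(341 + U(-7, 8))**2 = (341 + 8*(1 + 2*(-7)))**2 = (341 + 8*(1 - 14))**2 = (341 + 8*(-13))**2 = (341 - 104)**2 = 237**2 = 56169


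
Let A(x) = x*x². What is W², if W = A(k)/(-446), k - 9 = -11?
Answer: 16/49729 ≈ 0.00032174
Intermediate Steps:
k = -2 (k = 9 - 11 = -2)
A(x) = x³
W = 4/223 (W = (-2)³/(-446) = -8*(-1/446) = 4/223 ≈ 0.017937)
W² = (4/223)² = 16/49729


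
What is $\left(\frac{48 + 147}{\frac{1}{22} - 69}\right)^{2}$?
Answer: $\frac{18404100}{2301289} \approx 7.9973$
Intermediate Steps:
$\left(\frac{48 + 147}{\frac{1}{22} - 69}\right)^{2} = \left(\frac{195}{\frac{1}{22} - 69}\right)^{2} = \left(\frac{195}{- \frac{1517}{22}}\right)^{2} = \left(195 \left(- \frac{22}{1517}\right)\right)^{2} = \left(- \frac{4290}{1517}\right)^{2} = \frac{18404100}{2301289}$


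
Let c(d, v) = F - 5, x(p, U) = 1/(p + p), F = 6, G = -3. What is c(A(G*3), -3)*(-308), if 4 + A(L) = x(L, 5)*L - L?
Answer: -308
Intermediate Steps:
x(p, U) = 1/(2*p)
A(L) = -7/2 - L (A(L) = -4 + ((1/(2*L))*L - L) = -4 + (1/2 - L) = -7/2 - L)
c(d, v) = 1 (c(d, v) = 6 - 5 = 1)
c(A(G*3), -3)*(-308) = 1*(-308) = -308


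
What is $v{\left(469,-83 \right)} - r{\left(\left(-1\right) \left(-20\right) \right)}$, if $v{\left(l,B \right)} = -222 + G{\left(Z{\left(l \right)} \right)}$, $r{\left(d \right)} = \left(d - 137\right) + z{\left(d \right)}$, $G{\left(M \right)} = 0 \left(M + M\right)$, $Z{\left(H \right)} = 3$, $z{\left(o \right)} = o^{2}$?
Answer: $-505$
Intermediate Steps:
$G{\left(M \right)} = 0$ ($G{\left(M \right)} = 0 \cdot 2 M = 0$)
$r{\left(d \right)} = -137 + d + d^{2}$ ($r{\left(d \right)} = \left(d - 137\right) + d^{2} = \left(-137 + d\right) + d^{2} = -137 + d + d^{2}$)
$v{\left(l,B \right)} = -222$ ($v{\left(l,B \right)} = -222 + 0 = -222$)
$v{\left(469,-83 \right)} - r{\left(\left(-1\right) \left(-20\right) \right)} = -222 - \left(-137 - -20 + \left(\left(-1\right) \left(-20\right)\right)^{2}\right) = -222 - \left(-137 + 20 + 20^{2}\right) = -222 - \left(-137 + 20 + 400\right) = -222 - 283 = -505$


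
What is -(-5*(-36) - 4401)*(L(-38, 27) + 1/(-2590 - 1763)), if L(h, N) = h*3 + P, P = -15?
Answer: -790083966/1451 ≈ -5.4451e+5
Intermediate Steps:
L(h, N) = -15 + 3*h (L(h, N) = h*3 - 15 = 3*h - 15 = -15 + 3*h)
-(-5*(-36) - 4401)*(L(-38, 27) + 1/(-2590 - 1763)) = -(-5*(-36) - 4401)*((-15 + 3*(-38)) + 1/(-2590 - 1763)) = -(180 - 4401)*((-15 - 114) + 1/(-4353)) = -(-4221)*(-129 - 1/4353) = -(-4221)*(-561538)/4353 = -1*790083966/1451 = -790083966/1451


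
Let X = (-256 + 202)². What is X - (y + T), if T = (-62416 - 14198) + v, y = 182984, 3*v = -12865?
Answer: -297497/3 ≈ -99166.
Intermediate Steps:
v = -12865/3 (v = (⅓)*(-12865) = -12865/3 ≈ -4288.3)
X = 2916 (X = (-54)² = 2916)
T = -242707/3 (T = (-62416 - 14198) - 12865/3 = -76614 - 12865/3 = -242707/3 ≈ -80902.)
X - (y + T) = 2916 - (182984 - 242707/3) = 2916 - 1*306245/3 = 2916 - 306245/3 = -297497/3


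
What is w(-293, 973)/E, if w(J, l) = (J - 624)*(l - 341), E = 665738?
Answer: -289772/332869 ≈ -0.87053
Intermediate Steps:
w(J, l) = (-624 + J)*(-341 + l)
w(-293, 973)/E = (212784 - 624*973 - 341*(-293) - 293*973)/665738 = (212784 - 607152 + 99913 - 285089)*(1/665738) = -579544*1/665738 = -289772/332869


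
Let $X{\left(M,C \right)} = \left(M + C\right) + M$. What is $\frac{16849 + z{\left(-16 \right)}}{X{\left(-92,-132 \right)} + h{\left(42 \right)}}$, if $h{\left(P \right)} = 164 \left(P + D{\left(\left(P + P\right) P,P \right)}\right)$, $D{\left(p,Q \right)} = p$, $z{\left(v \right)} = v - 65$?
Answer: $\frac{4192}{146291} \approx 0.028655$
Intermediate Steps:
$X{\left(M,C \right)} = C + 2 M$ ($X{\left(M,C \right)} = \left(C + M\right) + M = C + 2 M$)
$z{\left(v \right)} = -65 + v$ ($z{\left(v \right)} = v - 65 = -65 + v$)
$h{\left(P \right)} = 164 P + 328 P^{2}$ ($h{\left(P \right)} = 164 \left(P + \left(P + P\right) P\right) = 164 \left(P + 2 P P\right) = 164 \left(P + 2 P^{2}\right) = 164 P + 328 P^{2}$)
$\frac{16849 + z{\left(-16 \right)}}{X{\left(-92,-132 \right)} + h{\left(42 \right)}} = \frac{16849 - 81}{\left(-132 + 2 \left(-92\right)\right) + 164 \cdot 42 \left(1 + 2 \cdot 42\right)} = \frac{16849 - 81}{\left(-132 - 184\right) + 164 \cdot 42 \left(1 + 84\right)} = \frac{16768}{-316 + 164 \cdot 42 \cdot 85} = \frac{16768}{-316 + 585480} = \frac{16768}{585164} = 16768 \cdot \frac{1}{585164} = \frac{4192}{146291}$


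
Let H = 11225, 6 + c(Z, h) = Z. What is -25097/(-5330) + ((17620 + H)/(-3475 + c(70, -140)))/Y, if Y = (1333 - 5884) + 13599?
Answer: 3309436499/702984360 ≈ 4.7077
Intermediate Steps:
c(Z, h) = -6 + Z
Y = 9048 (Y = -4551 + 13599 = 9048)
-25097/(-5330) + ((17620 + H)/(-3475 + c(70, -140)))/Y = -25097/(-5330) + ((17620 + 11225)/(-3475 + (-6 + 70)))/9048 = -25097*(-1/5330) + (28845/(-3475 + 64))*(1/9048) = 25097/5330 + (28845/(-3411))*(1/9048) = 25097/5330 + (28845*(-1/3411))*(1/9048) = 25097/5330 - 3205/379*1/9048 = 25097/5330 - 3205/3429192 = 3309436499/702984360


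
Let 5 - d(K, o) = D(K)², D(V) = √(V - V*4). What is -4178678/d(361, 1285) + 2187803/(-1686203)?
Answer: -3524239854649/917294432 ≈ -3842.0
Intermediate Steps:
D(V) = √3*√(-V) (D(V) = √(V - 4*V) = √(-3*V) = √3*√(-V))
d(K, o) = 5 + 3*K (d(K, o) = 5 - (√3*√(-K))² = 5 - (-3)*K = 5 + 3*K)
-4178678/d(361, 1285) + 2187803/(-1686203) = -4178678/(5 + 3*361) + 2187803/(-1686203) = -4178678/(5 + 1083) + 2187803*(-1/1686203) = -4178678/1088 - 2187803/1686203 = -4178678*1/1088 - 2187803/1686203 = -2089339/544 - 2187803/1686203 = -3524239854649/917294432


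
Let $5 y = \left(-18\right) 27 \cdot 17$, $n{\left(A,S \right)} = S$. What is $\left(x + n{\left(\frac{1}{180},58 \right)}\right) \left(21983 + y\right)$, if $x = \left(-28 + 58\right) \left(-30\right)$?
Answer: $- \frac{85591826}{5} \approx -1.7118 \cdot 10^{7}$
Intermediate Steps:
$y = - \frac{8262}{5}$ ($y = \frac{\left(-18\right) 27 \cdot 17}{5} = \frac{\left(-486\right) 17}{5} = \frac{1}{5} \left(-8262\right) = - \frac{8262}{5} \approx -1652.4$)
$x = -900$ ($x = 30 \left(-30\right) = -900$)
$\left(x + n{\left(\frac{1}{180},58 \right)}\right) \left(21983 + y\right) = \left(-900 + 58\right) \left(21983 - \frac{8262}{5}\right) = \left(-842\right) \frac{101653}{5} = - \frac{85591826}{5}$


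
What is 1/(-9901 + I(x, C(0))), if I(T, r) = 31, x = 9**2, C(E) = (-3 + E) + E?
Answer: -1/9870 ≈ -0.00010132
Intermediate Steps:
C(E) = -3 + 2*E
x = 81
1/(-9901 + I(x, C(0))) = 1/(-9901 + 31) = 1/(-9870) = -1/9870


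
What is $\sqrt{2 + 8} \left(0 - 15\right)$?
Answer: $- 15 \sqrt{10} \approx -47.434$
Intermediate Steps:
$\sqrt{2 + 8} \left(0 - 15\right) = \sqrt{10} \left(0 - 15\right) = \sqrt{10} \left(-15\right) = - 15 \sqrt{10}$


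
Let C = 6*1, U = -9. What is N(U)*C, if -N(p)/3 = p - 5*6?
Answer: 702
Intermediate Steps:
N(p) = 90 - 3*p (N(p) = -3*(p - 5*6) = -3*(p - 30) = -3*(-30 + p) = 90 - 3*p)
C = 6
N(U)*C = (90 - 3*(-9))*6 = (90 + 27)*6 = 117*6 = 702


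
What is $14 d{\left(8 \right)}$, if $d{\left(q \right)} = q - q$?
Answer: $0$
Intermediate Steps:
$d{\left(q \right)} = 0$
$14 d{\left(8 \right)} = 14 \cdot 0 = 0$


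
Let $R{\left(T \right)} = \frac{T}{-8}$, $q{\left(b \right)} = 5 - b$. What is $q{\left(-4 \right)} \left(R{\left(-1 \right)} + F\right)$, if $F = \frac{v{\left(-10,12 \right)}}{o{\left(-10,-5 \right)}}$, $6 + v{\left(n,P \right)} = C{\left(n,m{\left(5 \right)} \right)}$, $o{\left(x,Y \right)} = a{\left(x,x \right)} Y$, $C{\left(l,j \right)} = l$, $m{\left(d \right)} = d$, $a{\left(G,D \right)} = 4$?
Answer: $\frac{333}{40} \approx 8.325$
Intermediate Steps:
$o{\left(x,Y \right)} = 4 Y$
$v{\left(n,P \right)} = -6 + n$
$R{\left(T \right)} = - \frac{T}{8}$ ($R{\left(T \right)} = T \left(- \frac{1}{8}\right) = - \frac{T}{8}$)
$F = \frac{4}{5}$ ($F = \frac{-6 - 10}{4 \left(-5\right)} = - \frac{16}{-20} = \left(-16\right) \left(- \frac{1}{20}\right) = \frac{4}{5} \approx 0.8$)
$q{\left(-4 \right)} \left(R{\left(-1 \right)} + F\right) = \left(5 - -4\right) \left(\left(- \frac{1}{8}\right) \left(-1\right) + \frac{4}{5}\right) = \left(5 + 4\right) \left(\frac{1}{8} + \frac{4}{5}\right) = 9 \cdot \frac{37}{40} = \frac{333}{40}$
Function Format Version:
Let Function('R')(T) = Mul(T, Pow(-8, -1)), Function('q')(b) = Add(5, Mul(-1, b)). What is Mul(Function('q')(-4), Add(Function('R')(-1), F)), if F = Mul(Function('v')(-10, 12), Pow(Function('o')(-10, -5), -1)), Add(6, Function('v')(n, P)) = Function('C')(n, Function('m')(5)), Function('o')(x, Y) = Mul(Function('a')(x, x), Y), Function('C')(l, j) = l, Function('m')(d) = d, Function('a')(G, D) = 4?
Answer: Rational(333, 40) ≈ 8.3250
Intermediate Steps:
Function('o')(x, Y) = Mul(4, Y)
Function('v')(n, P) = Add(-6, n)
Function('R')(T) = Mul(Rational(-1, 8), T) (Function('R')(T) = Mul(T, Rational(-1, 8)) = Mul(Rational(-1, 8), T))
F = Rational(4, 5) (F = Mul(Add(-6, -10), Pow(Mul(4, -5), -1)) = Mul(-16, Pow(-20, -1)) = Mul(-16, Rational(-1, 20)) = Rational(4, 5) ≈ 0.80000)
Mul(Function('q')(-4), Add(Function('R')(-1), F)) = Mul(Add(5, Mul(-1, -4)), Add(Mul(Rational(-1, 8), -1), Rational(4, 5))) = Mul(Add(5, 4), Add(Rational(1, 8), Rational(4, 5))) = Mul(9, Rational(37, 40)) = Rational(333, 40)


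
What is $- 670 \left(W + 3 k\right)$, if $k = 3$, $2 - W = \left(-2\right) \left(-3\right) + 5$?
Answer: $0$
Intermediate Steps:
$W = -9$ ($W = 2 - \left(\left(-2\right) \left(-3\right) + 5\right) = 2 - \left(6 + 5\right) = 2 - 11 = -9$)
$- 670 \left(W + 3 k\right) = - 670 \left(-9 + 3 \cdot 3\right) = - 670 \left(-9 + 9\right) = \left(-670\right) 0 = 0$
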